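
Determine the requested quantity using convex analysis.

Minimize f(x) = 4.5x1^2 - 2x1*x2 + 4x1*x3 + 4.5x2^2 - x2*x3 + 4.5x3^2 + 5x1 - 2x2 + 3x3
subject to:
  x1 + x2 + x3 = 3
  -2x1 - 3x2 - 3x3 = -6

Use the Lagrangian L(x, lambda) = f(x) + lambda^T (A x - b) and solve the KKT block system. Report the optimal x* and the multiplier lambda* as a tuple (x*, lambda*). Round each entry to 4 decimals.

Form the Lagrangian:
  L(x, lambda) = (1/2) x^T Q x + c^T x + lambda^T (A x - b)
Stationarity (grad_x L = 0): Q x + c + A^T lambda = 0.
Primal feasibility: A x = b.

This gives the KKT block system:
  [ Q   A^T ] [ x     ]   [-c ]
  [ A    0  ] [ lambda ] = [ b ]

Solving the linear system:
  x*      = (3, 1.15, -1.15)
  lambda* = (-68.3, -21.6)
  f(x*)   = 42.275

x* = (3, 1.15, -1.15), lambda* = (-68.3, -21.6)


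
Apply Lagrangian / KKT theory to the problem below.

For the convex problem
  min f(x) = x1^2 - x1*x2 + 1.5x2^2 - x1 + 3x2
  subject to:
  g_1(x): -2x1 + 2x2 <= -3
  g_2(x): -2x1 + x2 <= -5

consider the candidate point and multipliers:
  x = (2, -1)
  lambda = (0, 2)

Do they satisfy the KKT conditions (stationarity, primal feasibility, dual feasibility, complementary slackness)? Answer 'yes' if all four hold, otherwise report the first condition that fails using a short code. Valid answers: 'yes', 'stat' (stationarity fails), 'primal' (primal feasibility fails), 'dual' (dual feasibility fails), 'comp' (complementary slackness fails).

Gradient of f: grad f(x) = Q x + c = (4, -2)
Constraint values g_i(x) = a_i^T x - b_i:
  g_1((2, -1)) = -3
  g_2((2, -1)) = 0
Stationarity residual: grad f(x) + sum_i lambda_i a_i = (0, 0)
  -> stationarity OK
Primal feasibility (all g_i <= 0): OK
Dual feasibility (all lambda_i >= 0): OK
Complementary slackness (lambda_i * g_i(x) = 0 for all i): OK

Verdict: yes, KKT holds.

yes


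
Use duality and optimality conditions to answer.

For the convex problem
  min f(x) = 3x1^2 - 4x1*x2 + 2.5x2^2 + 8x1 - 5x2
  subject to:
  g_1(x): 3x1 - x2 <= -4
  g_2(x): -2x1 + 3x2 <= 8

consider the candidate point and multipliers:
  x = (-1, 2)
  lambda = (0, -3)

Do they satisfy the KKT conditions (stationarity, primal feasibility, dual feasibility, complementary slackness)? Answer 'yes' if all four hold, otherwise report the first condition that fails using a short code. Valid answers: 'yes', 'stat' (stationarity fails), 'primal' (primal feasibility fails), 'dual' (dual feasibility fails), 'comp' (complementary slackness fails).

Gradient of f: grad f(x) = Q x + c = (-6, 9)
Constraint values g_i(x) = a_i^T x - b_i:
  g_1((-1, 2)) = -1
  g_2((-1, 2)) = 0
Stationarity residual: grad f(x) + sum_i lambda_i a_i = (0, 0)
  -> stationarity OK
Primal feasibility (all g_i <= 0): OK
Dual feasibility (all lambda_i >= 0): FAILS
Complementary slackness (lambda_i * g_i(x) = 0 for all i): OK

Verdict: the first failing condition is dual_feasibility -> dual.

dual


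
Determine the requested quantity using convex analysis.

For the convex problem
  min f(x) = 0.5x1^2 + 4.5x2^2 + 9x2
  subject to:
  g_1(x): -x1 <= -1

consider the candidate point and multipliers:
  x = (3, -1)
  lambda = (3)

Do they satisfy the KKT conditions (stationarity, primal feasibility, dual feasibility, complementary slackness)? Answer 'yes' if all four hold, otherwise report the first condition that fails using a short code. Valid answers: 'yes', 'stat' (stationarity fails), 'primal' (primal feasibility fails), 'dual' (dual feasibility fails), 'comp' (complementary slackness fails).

Gradient of f: grad f(x) = Q x + c = (3, 0)
Constraint values g_i(x) = a_i^T x - b_i:
  g_1((3, -1)) = -2
Stationarity residual: grad f(x) + sum_i lambda_i a_i = (0, 0)
  -> stationarity OK
Primal feasibility (all g_i <= 0): OK
Dual feasibility (all lambda_i >= 0): OK
Complementary slackness (lambda_i * g_i(x) = 0 for all i): FAILS

Verdict: the first failing condition is complementary_slackness -> comp.

comp


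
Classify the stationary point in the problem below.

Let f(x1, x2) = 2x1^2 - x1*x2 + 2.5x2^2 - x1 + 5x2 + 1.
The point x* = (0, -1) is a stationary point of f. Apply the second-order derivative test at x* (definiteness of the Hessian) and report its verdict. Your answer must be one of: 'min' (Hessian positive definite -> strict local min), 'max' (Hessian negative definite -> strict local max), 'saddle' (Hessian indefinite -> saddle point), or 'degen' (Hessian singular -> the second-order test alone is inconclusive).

Compute the Hessian H = grad^2 f:
  H = [[4, -1], [-1, 5]]
Verify stationarity: grad f(x*) = H x* + g = (0, 0).
Eigenvalues of H: 3.382, 5.618.
Both eigenvalues > 0, so H is positive definite -> x* is a strict local min.

min


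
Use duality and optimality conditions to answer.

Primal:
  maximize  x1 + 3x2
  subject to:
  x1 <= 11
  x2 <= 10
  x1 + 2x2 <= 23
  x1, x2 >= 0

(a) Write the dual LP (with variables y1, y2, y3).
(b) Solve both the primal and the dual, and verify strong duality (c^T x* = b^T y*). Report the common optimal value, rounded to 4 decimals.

The standard primal-dual pair for 'max c^T x s.t. A x <= b, x >= 0' is:
  Dual:  min b^T y  s.t.  A^T y >= c,  y >= 0.

So the dual LP is:
  minimize  11y1 + 10y2 + 23y3
  subject to:
    y1 + y3 >= 1
    y2 + 2y3 >= 3
    y1, y2, y3 >= 0

Solving the primal: x* = (3, 10).
  primal value c^T x* = 33.
Solving the dual: y* = (0, 1, 1).
  dual value b^T y* = 33.
Strong duality: c^T x* = b^T y*. Confirmed.

33


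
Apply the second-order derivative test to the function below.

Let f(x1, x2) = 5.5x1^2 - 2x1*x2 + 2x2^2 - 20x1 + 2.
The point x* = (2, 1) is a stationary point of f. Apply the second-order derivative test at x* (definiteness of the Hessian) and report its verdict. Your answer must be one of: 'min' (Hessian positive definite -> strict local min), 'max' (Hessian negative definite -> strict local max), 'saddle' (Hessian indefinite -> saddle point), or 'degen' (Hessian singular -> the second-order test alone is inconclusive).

Compute the Hessian H = grad^2 f:
  H = [[11, -2], [-2, 4]]
Verify stationarity: grad f(x*) = H x* + g = (0, 0).
Eigenvalues of H: 3.4689, 11.5311.
Both eigenvalues > 0, so H is positive definite -> x* is a strict local min.

min


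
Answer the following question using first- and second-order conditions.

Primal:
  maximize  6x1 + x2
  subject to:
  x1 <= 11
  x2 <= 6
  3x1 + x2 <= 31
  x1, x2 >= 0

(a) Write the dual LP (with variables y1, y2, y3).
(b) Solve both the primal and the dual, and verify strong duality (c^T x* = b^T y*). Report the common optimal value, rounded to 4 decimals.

The standard primal-dual pair for 'max c^T x s.t. A x <= b, x >= 0' is:
  Dual:  min b^T y  s.t.  A^T y >= c,  y >= 0.

So the dual LP is:
  minimize  11y1 + 6y2 + 31y3
  subject to:
    y1 + 3y3 >= 6
    y2 + y3 >= 1
    y1, y2, y3 >= 0

Solving the primal: x* = (10.3333, 0).
  primal value c^T x* = 62.
Solving the dual: y* = (0, 0, 2).
  dual value b^T y* = 62.
Strong duality: c^T x* = b^T y*. Confirmed.

62


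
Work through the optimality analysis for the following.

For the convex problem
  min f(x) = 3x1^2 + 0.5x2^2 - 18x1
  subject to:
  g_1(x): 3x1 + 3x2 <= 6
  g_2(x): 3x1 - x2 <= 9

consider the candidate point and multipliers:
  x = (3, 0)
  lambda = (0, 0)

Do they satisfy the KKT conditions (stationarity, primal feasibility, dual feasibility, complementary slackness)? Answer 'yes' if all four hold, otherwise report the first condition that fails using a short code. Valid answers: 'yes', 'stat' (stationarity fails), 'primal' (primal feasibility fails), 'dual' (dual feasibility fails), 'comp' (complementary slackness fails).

Gradient of f: grad f(x) = Q x + c = (0, 0)
Constraint values g_i(x) = a_i^T x - b_i:
  g_1((3, 0)) = 3
  g_2((3, 0)) = 0
Stationarity residual: grad f(x) + sum_i lambda_i a_i = (0, 0)
  -> stationarity OK
Primal feasibility (all g_i <= 0): FAILS
Dual feasibility (all lambda_i >= 0): OK
Complementary slackness (lambda_i * g_i(x) = 0 for all i): OK

Verdict: the first failing condition is primal_feasibility -> primal.

primal


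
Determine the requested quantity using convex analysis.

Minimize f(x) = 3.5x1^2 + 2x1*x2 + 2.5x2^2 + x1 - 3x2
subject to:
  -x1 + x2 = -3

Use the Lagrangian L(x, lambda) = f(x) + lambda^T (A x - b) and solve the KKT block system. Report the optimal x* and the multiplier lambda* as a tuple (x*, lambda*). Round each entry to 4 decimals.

Form the Lagrangian:
  L(x, lambda) = (1/2) x^T Q x + c^T x + lambda^T (A x - b)
Stationarity (grad_x L = 0): Q x + c + A^T lambda = 0.
Primal feasibility: A x = b.

This gives the KKT block system:
  [ Q   A^T ] [ x     ]   [-c ]
  [ A    0  ] [ lambda ] = [ b ]

Solving the linear system:
  x*      = (1.4375, -1.5625)
  lambda* = (7.9375)
  f(x*)   = 14.9688

x* = (1.4375, -1.5625), lambda* = (7.9375)


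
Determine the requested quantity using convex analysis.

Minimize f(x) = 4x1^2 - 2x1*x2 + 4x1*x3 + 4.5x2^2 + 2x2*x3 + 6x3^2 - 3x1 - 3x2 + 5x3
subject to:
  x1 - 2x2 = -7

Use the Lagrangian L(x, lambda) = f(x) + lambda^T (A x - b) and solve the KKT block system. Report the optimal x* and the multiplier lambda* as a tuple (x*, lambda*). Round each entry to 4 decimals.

Form the Lagrangian:
  L(x, lambda) = (1/2) x^T Q x + c^T x + lambda^T (A x - b)
Stationarity (grad_x L = 0): Q x + c + A^T lambda = 0.
Primal feasibility: A x = b.

This gives the KKT block system:
  [ Q   A^T ] [ x     ]   [-c ]
  [ A    0  ] [ lambda ] = [ b ]

Solving the linear system:
  x*      = (0.1216, 3.5608, -1.0507)
  lambda* = (13.3514)
  f(x*)   = 38.5794

x* = (0.1216, 3.5608, -1.0507), lambda* = (13.3514)


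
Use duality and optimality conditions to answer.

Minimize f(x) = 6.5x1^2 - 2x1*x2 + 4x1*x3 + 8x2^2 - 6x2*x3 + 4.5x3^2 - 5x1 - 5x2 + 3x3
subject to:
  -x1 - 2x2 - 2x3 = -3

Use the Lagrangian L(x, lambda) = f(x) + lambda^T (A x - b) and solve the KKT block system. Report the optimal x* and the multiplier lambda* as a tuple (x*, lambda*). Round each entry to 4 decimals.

Form the Lagrangian:
  L(x, lambda) = (1/2) x^T Q x + c^T x + lambda^T (A x - b)
Stationarity (grad_x L = 0): Q x + c + A^T lambda = 0.
Primal feasibility: A x = b.

This gives the KKT block system:
  [ Q   A^T ] [ x     ]   [-c ]
  [ A    0  ] [ lambda ] = [ b ]

Solving the linear system:
  x*      = (0.5374, 0.8025, 0.4287)
  lambda* = (2.0966)
  f(x*)   = 0.4381

x* = (0.5374, 0.8025, 0.4287), lambda* = (2.0966)


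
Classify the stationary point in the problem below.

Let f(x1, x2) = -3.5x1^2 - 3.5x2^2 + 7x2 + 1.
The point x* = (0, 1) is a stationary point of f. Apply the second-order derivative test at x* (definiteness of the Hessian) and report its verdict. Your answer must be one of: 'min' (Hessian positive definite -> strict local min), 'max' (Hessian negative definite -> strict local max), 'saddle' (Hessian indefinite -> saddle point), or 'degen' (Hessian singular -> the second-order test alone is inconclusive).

Compute the Hessian H = grad^2 f:
  H = [[-7, 0], [0, -7]]
Verify stationarity: grad f(x*) = H x* + g = (0, 0).
Eigenvalues of H: -7, -7.
Both eigenvalues < 0, so H is negative definite -> x* is a strict local max.

max


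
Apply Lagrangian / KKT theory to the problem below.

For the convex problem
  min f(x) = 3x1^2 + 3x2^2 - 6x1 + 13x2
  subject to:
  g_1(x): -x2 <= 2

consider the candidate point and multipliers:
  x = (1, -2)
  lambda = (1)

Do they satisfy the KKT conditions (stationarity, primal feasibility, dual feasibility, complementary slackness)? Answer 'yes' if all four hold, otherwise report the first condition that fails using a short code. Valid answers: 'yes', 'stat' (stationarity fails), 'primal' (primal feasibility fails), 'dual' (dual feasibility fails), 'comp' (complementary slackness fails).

Gradient of f: grad f(x) = Q x + c = (0, 1)
Constraint values g_i(x) = a_i^T x - b_i:
  g_1((1, -2)) = 0
Stationarity residual: grad f(x) + sum_i lambda_i a_i = (0, 0)
  -> stationarity OK
Primal feasibility (all g_i <= 0): OK
Dual feasibility (all lambda_i >= 0): OK
Complementary slackness (lambda_i * g_i(x) = 0 for all i): OK

Verdict: yes, KKT holds.

yes


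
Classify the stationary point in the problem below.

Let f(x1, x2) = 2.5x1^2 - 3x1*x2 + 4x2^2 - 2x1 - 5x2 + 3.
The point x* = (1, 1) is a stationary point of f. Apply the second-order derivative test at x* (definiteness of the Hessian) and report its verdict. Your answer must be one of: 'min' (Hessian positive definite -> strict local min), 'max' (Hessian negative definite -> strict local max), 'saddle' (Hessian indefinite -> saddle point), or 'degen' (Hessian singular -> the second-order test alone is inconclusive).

Compute the Hessian H = grad^2 f:
  H = [[5, -3], [-3, 8]]
Verify stationarity: grad f(x*) = H x* + g = (0, 0).
Eigenvalues of H: 3.1459, 9.8541.
Both eigenvalues > 0, so H is positive definite -> x* is a strict local min.

min


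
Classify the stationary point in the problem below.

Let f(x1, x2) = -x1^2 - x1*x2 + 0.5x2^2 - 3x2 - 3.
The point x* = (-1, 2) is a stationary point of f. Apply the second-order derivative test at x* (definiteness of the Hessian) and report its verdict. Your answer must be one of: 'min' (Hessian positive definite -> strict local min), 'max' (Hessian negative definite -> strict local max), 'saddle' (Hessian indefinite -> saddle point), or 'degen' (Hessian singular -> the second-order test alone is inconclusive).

Compute the Hessian H = grad^2 f:
  H = [[-2, -1], [-1, 1]]
Verify stationarity: grad f(x*) = H x* + g = (0, 0).
Eigenvalues of H: -2.3028, 1.3028.
Eigenvalues have mixed signs, so H is indefinite -> x* is a saddle point.

saddle


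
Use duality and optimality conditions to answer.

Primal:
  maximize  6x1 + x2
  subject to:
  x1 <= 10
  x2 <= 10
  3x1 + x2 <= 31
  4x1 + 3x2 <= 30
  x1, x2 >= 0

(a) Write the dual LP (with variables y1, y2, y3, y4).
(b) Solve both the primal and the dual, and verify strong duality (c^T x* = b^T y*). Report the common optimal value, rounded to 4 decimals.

The standard primal-dual pair for 'max c^T x s.t. A x <= b, x >= 0' is:
  Dual:  min b^T y  s.t.  A^T y >= c,  y >= 0.

So the dual LP is:
  minimize  10y1 + 10y2 + 31y3 + 30y4
  subject to:
    y1 + 3y3 + 4y4 >= 6
    y2 + y3 + 3y4 >= 1
    y1, y2, y3, y4 >= 0

Solving the primal: x* = (7.5, 0).
  primal value c^T x* = 45.
Solving the dual: y* = (0, 0, 0, 1.5).
  dual value b^T y* = 45.
Strong duality: c^T x* = b^T y*. Confirmed.

45


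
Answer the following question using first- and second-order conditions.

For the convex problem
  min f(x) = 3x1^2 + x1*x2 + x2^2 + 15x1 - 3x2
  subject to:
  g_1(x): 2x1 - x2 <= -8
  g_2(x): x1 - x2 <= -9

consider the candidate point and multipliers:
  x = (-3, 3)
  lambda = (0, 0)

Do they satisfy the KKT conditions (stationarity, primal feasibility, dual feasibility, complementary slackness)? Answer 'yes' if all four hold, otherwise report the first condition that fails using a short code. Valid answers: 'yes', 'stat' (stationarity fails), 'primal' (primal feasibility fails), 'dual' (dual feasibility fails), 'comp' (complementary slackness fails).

Gradient of f: grad f(x) = Q x + c = (0, 0)
Constraint values g_i(x) = a_i^T x - b_i:
  g_1((-3, 3)) = -1
  g_2((-3, 3)) = 3
Stationarity residual: grad f(x) + sum_i lambda_i a_i = (0, 0)
  -> stationarity OK
Primal feasibility (all g_i <= 0): FAILS
Dual feasibility (all lambda_i >= 0): OK
Complementary slackness (lambda_i * g_i(x) = 0 for all i): OK

Verdict: the first failing condition is primal_feasibility -> primal.

primal


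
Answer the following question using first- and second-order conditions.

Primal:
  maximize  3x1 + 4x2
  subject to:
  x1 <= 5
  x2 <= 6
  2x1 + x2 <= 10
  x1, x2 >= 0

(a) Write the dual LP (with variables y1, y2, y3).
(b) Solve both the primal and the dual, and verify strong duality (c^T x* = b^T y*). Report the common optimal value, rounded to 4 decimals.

The standard primal-dual pair for 'max c^T x s.t. A x <= b, x >= 0' is:
  Dual:  min b^T y  s.t.  A^T y >= c,  y >= 0.

So the dual LP is:
  minimize  5y1 + 6y2 + 10y3
  subject to:
    y1 + 2y3 >= 3
    y2 + y3 >= 4
    y1, y2, y3 >= 0

Solving the primal: x* = (2, 6).
  primal value c^T x* = 30.
Solving the dual: y* = (0, 2.5, 1.5).
  dual value b^T y* = 30.
Strong duality: c^T x* = b^T y*. Confirmed.

30


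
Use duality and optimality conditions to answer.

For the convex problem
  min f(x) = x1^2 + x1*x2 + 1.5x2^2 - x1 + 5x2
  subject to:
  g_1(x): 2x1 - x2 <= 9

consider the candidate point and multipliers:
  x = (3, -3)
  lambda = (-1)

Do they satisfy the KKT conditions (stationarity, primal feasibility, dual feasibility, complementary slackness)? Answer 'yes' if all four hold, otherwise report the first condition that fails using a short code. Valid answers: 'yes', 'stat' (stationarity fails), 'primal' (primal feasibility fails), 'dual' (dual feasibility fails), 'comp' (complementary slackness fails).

Gradient of f: grad f(x) = Q x + c = (2, -1)
Constraint values g_i(x) = a_i^T x - b_i:
  g_1((3, -3)) = 0
Stationarity residual: grad f(x) + sum_i lambda_i a_i = (0, 0)
  -> stationarity OK
Primal feasibility (all g_i <= 0): OK
Dual feasibility (all lambda_i >= 0): FAILS
Complementary slackness (lambda_i * g_i(x) = 0 for all i): OK

Verdict: the first failing condition is dual_feasibility -> dual.

dual


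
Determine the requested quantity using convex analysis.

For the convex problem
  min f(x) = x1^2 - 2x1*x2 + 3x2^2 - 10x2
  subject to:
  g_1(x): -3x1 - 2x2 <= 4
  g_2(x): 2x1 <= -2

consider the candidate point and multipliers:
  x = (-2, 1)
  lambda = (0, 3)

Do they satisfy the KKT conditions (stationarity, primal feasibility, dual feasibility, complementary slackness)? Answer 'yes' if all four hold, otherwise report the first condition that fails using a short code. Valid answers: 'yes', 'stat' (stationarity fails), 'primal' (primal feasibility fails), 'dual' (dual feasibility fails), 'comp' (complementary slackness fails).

Gradient of f: grad f(x) = Q x + c = (-6, 0)
Constraint values g_i(x) = a_i^T x - b_i:
  g_1((-2, 1)) = 0
  g_2((-2, 1)) = -2
Stationarity residual: grad f(x) + sum_i lambda_i a_i = (0, 0)
  -> stationarity OK
Primal feasibility (all g_i <= 0): OK
Dual feasibility (all lambda_i >= 0): OK
Complementary slackness (lambda_i * g_i(x) = 0 for all i): FAILS

Verdict: the first failing condition is complementary_slackness -> comp.

comp


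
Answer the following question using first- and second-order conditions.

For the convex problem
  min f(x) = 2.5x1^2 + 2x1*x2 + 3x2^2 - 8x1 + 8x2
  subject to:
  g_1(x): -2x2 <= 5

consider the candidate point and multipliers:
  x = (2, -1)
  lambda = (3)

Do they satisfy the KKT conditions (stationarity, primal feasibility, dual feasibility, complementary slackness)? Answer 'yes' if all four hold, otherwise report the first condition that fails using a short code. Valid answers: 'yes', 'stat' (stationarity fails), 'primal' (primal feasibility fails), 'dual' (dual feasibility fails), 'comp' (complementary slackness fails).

Gradient of f: grad f(x) = Q x + c = (0, 6)
Constraint values g_i(x) = a_i^T x - b_i:
  g_1((2, -1)) = -3
Stationarity residual: grad f(x) + sum_i lambda_i a_i = (0, 0)
  -> stationarity OK
Primal feasibility (all g_i <= 0): OK
Dual feasibility (all lambda_i >= 0): OK
Complementary slackness (lambda_i * g_i(x) = 0 for all i): FAILS

Verdict: the first failing condition is complementary_slackness -> comp.

comp


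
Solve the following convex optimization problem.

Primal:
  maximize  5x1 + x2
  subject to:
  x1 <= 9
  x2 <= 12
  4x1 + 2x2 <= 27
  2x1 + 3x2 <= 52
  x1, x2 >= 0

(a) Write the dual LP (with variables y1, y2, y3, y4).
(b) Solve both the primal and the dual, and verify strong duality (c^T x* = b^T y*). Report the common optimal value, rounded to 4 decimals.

The standard primal-dual pair for 'max c^T x s.t. A x <= b, x >= 0' is:
  Dual:  min b^T y  s.t.  A^T y >= c,  y >= 0.

So the dual LP is:
  minimize  9y1 + 12y2 + 27y3 + 52y4
  subject to:
    y1 + 4y3 + 2y4 >= 5
    y2 + 2y3 + 3y4 >= 1
    y1, y2, y3, y4 >= 0

Solving the primal: x* = (6.75, 0).
  primal value c^T x* = 33.75.
Solving the dual: y* = (0, 0, 1.25, 0).
  dual value b^T y* = 33.75.
Strong duality: c^T x* = b^T y*. Confirmed.

33.75


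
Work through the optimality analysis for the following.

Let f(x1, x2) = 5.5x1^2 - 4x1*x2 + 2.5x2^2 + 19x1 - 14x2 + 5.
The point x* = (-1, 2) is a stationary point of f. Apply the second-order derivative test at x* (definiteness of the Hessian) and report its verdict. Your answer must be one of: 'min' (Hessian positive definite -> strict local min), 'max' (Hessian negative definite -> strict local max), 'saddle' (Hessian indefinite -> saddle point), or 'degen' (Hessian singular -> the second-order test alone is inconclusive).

Compute the Hessian H = grad^2 f:
  H = [[11, -4], [-4, 5]]
Verify stationarity: grad f(x*) = H x* + g = (0, 0).
Eigenvalues of H: 3, 13.
Both eigenvalues > 0, so H is positive definite -> x* is a strict local min.

min


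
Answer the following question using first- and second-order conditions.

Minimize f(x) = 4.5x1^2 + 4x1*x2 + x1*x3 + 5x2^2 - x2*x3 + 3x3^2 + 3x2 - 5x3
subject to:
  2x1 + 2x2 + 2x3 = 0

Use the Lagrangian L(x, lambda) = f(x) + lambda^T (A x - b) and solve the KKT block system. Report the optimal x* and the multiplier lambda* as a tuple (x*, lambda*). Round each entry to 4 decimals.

Form the Lagrangian:
  L(x, lambda) = (1/2) x^T Q x + c^T x + lambda^T (A x - b)
Stationarity (grad_x L = 0): Q x + c + A^T lambda = 0.
Primal feasibility: A x = b.

This gives the KKT block system:
  [ Q   A^T ] [ x     ]   [-c ]
  [ A    0  ] [ lambda ] = [ b ]

Solving the linear system:
  x*      = (-0.0746, -0.403, 0.4776)
  lambda* = (0.903)
  f(x*)   = -1.7985

x* = (-0.0746, -0.403, 0.4776), lambda* = (0.903)


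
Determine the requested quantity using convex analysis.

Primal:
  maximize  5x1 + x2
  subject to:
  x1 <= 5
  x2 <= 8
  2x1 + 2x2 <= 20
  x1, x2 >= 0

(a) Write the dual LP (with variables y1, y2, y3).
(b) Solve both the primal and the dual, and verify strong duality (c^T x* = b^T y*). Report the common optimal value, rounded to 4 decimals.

The standard primal-dual pair for 'max c^T x s.t. A x <= b, x >= 0' is:
  Dual:  min b^T y  s.t.  A^T y >= c,  y >= 0.

So the dual LP is:
  minimize  5y1 + 8y2 + 20y3
  subject to:
    y1 + 2y3 >= 5
    y2 + 2y3 >= 1
    y1, y2, y3 >= 0

Solving the primal: x* = (5, 5).
  primal value c^T x* = 30.
Solving the dual: y* = (4, 0, 0.5).
  dual value b^T y* = 30.
Strong duality: c^T x* = b^T y*. Confirmed.

30


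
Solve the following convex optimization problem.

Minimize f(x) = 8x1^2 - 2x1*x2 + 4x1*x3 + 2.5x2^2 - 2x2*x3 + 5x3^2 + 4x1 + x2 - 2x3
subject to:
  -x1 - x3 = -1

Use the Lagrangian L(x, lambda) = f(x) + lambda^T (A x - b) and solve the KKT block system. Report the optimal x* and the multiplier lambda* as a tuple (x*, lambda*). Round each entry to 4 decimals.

Form the Lagrangian:
  L(x, lambda) = (1/2) x^T Q x + c^T x + lambda^T (A x - b)
Stationarity (grad_x L = 0): Q x + c + A^T lambda = 0.
Primal feasibility: A x = b.

This gives the KKT block system:
  [ Q   A^T ] [ x     ]   [-c ]
  [ A    0  ] [ lambda ] = [ b ]

Solving the linear system:
  x*      = (0, 0.2, 1)
  lambda* = (7.6)
  f(x*)   = 2.9

x* = (0, 0.2, 1), lambda* = (7.6)


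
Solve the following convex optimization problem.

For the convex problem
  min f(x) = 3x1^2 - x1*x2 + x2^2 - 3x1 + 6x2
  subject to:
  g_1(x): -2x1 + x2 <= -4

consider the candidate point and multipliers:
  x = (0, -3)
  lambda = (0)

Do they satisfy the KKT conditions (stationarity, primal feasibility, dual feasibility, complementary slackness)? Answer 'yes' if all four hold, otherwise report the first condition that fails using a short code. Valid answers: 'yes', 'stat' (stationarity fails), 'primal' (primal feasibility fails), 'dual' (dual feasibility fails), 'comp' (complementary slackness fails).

Gradient of f: grad f(x) = Q x + c = (0, 0)
Constraint values g_i(x) = a_i^T x - b_i:
  g_1((0, -3)) = 1
Stationarity residual: grad f(x) + sum_i lambda_i a_i = (0, 0)
  -> stationarity OK
Primal feasibility (all g_i <= 0): FAILS
Dual feasibility (all lambda_i >= 0): OK
Complementary slackness (lambda_i * g_i(x) = 0 for all i): OK

Verdict: the first failing condition is primal_feasibility -> primal.

primal


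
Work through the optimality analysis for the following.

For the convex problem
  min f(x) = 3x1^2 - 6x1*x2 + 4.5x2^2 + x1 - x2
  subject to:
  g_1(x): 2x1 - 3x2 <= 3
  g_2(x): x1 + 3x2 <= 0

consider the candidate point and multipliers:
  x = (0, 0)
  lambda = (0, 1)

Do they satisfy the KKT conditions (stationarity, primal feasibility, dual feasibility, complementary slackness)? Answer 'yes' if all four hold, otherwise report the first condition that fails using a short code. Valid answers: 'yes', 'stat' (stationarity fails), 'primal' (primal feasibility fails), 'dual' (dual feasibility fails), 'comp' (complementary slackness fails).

Gradient of f: grad f(x) = Q x + c = (1, -1)
Constraint values g_i(x) = a_i^T x - b_i:
  g_1((0, 0)) = -3
  g_2((0, 0)) = 0
Stationarity residual: grad f(x) + sum_i lambda_i a_i = (2, 2)
  -> stationarity FAILS
Primal feasibility (all g_i <= 0): OK
Dual feasibility (all lambda_i >= 0): OK
Complementary slackness (lambda_i * g_i(x) = 0 for all i): OK

Verdict: the first failing condition is stationarity -> stat.

stat


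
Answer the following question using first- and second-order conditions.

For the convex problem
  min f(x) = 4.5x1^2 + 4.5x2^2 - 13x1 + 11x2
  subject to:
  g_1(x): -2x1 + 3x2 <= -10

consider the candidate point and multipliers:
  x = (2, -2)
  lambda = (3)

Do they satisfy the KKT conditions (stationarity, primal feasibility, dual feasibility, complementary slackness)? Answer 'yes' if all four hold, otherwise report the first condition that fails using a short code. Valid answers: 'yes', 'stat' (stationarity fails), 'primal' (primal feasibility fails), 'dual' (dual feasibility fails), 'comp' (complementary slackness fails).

Gradient of f: grad f(x) = Q x + c = (5, -7)
Constraint values g_i(x) = a_i^T x - b_i:
  g_1((2, -2)) = 0
Stationarity residual: grad f(x) + sum_i lambda_i a_i = (-1, 2)
  -> stationarity FAILS
Primal feasibility (all g_i <= 0): OK
Dual feasibility (all lambda_i >= 0): OK
Complementary slackness (lambda_i * g_i(x) = 0 for all i): OK

Verdict: the first failing condition is stationarity -> stat.

stat


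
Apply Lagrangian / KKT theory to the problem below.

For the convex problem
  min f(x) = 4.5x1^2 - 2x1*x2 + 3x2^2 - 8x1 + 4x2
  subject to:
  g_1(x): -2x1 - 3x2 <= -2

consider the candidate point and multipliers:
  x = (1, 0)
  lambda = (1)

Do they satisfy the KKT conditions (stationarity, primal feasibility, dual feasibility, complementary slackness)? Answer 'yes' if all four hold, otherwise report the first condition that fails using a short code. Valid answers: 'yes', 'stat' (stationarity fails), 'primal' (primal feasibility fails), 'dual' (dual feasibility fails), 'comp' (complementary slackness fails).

Gradient of f: grad f(x) = Q x + c = (1, 2)
Constraint values g_i(x) = a_i^T x - b_i:
  g_1((1, 0)) = 0
Stationarity residual: grad f(x) + sum_i lambda_i a_i = (-1, -1)
  -> stationarity FAILS
Primal feasibility (all g_i <= 0): OK
Dual feasibility (all lambda_i >= 0): OK
Complementary slackness (lambda_i * g_i(x) = 0 for all i): OK

Verdict: the first failing condition is stationarity -> stat.

stat


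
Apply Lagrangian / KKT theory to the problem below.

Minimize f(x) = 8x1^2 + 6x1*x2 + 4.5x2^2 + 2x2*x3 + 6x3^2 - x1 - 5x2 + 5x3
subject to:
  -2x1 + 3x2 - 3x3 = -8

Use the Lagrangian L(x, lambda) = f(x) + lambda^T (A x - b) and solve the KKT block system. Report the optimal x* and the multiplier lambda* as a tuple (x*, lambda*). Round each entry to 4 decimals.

Form the Lagrangian:
  L(x, lambda) = (1/2) x^T Q x + c^T x + lambda^T (A x - b)
Stationarity (grad_x L = 0): Q x + c + A^T lambda = 0.
Primal feasibility: A x = b.

This gives the KKT block system:
  [ Q   A^T ] [ x     ]   [-c ]
  [ A    0  ] [ lambda ] = [ b ]

Solving the linear system:
  x*      = (0.9904, -1.3613, 0.6451)
  lambda* = (3.3396)
  f(x*)   = 17.879

x* = (0.9904, -1.3613, 0.6451), lambda* = (3.3396)


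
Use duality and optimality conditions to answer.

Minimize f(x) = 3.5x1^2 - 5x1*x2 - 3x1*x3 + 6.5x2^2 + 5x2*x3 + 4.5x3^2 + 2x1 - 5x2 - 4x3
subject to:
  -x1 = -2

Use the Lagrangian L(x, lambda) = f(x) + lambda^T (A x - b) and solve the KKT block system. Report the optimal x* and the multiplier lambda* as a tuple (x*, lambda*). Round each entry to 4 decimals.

Form the Lagrangian:
  L(x, lambda) = (1/2) x^T Q x + c^T x + lambda^T (A x - b)
Stationarity (grad_x L = 0): Q x + c + A^T lambda = 0.
Primal feasibility: A x = b.

This gives the KKT block system:
  [ Q   A^T ] [ x     ]   [-c ]
  [ A    0  ] [ lambda ] = [ b ]

Solving the linear system:
  x*      = (2, 0.9239, 0.5978)
  lambda* = (9.587)
  f(x*)   = 8.0815

x* = (2, 0.9239, 0.5978), lambda* = (9.587)


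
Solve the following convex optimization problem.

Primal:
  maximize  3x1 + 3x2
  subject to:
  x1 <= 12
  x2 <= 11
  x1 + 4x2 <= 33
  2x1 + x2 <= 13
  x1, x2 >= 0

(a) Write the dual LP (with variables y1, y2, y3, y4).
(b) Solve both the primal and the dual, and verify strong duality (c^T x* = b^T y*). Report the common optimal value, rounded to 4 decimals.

The standard primal-dual pair for 'max c^T x s.t. A x <= b, x >= 0' is:
  Dual:  min b^T y  s.t.  A^T y >= c,  y >= 0.

So the dual LP is:
  minimize  12y1 + 11y2 + 33y3 + 13y4
  subject to:
    y1 + y3 + 2y4 >= 3
    y2 + 4y3 + y4 >= 3
    y1, y2, y3, y4 >= 0

Solving the primal: x* = (2.7143, 7.5714).
  primal value c^T x* = 30.8571.
Solving the dual: y* = (0, 0, 0.4286, 1.2857).
  dual value b^T y* = 30.8571.
Strong duality: c^T x* = b^T y*. Confirmed.

30.8571


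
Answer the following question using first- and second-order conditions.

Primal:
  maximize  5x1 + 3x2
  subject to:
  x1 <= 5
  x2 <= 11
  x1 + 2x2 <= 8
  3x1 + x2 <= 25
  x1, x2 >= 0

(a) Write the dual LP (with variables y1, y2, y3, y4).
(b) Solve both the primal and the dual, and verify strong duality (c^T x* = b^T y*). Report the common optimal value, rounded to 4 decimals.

The standard primal-dual pair for 'max c^T x s.t. A x <= b, x >= 0' is:
  Dual:  min b^T y  s.t.  A^T y >= c,  y >= 0.

So the dual LP is:
  minimize  5y1 + 11y2 + 8y3 + 25y4
  subject to:
    y1 + y3 + 3y4 >= 5
    y2 + 2y3 + y4 >= 3
    y1, y2, y3, y4 >= 0

Solving the primal: x* = (5, 1.5).
  primal value c^T x* = 29.5.
Solving the dual: y* = (3.5, 0, 1.5, 0).
  dual value b^T y* = 29.5.
Strong duality: c^T x* = b^T y*. Confirmed.

29.5


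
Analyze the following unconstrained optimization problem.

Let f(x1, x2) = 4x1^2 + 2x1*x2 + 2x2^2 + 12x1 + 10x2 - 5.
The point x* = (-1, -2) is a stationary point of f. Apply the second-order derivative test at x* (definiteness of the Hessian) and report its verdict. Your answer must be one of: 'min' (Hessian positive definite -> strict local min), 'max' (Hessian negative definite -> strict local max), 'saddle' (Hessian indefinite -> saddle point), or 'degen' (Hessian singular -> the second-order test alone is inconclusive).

Compute the Hessian H = grad^2 f:
  H = [[8, 2], [2, 4]]
Verify stationarity: grad f(x*) = H x* + g = (0, 0).
Eigenvalues of H: 3.1716, 8.8284.
Both eigenvalues > 0, so H is positive definite -> x* is a strict local min.

min


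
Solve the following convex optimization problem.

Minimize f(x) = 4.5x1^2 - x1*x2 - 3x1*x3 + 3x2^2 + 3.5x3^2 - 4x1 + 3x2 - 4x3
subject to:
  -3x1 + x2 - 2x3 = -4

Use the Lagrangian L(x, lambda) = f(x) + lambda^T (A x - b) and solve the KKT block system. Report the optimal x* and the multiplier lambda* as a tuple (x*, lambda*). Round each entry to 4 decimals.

Form the Lagrangian:
  L(x, lambda) = (1/2) x^T Q x + c^T x + lambda^T (A x - b)
Stationarity (grad_x L = 0): Q x + c + A^T lambda = 0.
Primal feasibility: A x = b.

This gives the KKT block system:
  [ Q   A^T ] [ x     ]   [-c ]
  [ A    0  ] [ lambda ] = [ b ]

Solving the linear system:
  x*      = (0.6538, -0.3784, 0.83)
  lambda* = (-0.0757)
  f(x*)   = -3.6867

x* = (0.6538, -0.3784, 0.83), lambda* = (-0.0757)


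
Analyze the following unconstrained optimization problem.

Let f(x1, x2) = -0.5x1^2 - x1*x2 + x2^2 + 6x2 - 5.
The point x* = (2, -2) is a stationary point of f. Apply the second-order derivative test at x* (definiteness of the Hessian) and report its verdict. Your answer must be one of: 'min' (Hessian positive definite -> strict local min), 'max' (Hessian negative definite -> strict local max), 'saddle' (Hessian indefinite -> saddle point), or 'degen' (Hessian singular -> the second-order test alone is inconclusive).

Compute the Hessian H = grad^2 f:
  H = [[-1, -1], [-1, 2]]
Verify stationarity: grad f(x*) = H x* + g = (0, 0).
Eigenvalues of H: -1.3028, 2.3028.
Eigenvalues have mixed signs, so H is indefinite -> x* is a saddle point.

saddle


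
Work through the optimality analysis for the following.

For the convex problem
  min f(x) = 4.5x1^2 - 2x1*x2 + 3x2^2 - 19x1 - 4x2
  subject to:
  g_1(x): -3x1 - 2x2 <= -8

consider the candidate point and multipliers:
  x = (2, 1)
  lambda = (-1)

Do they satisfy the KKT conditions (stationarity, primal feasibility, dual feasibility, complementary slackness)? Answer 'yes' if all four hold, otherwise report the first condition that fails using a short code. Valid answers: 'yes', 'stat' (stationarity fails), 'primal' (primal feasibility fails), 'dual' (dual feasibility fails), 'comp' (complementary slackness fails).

Gradient of f: grad f(x) = Q x + c = (-3, -2)
Constraint values g_i(x) = a_i^T x - b_i:
  g_1((2, 1)) = 0
Stationarity residual: grad f(x) + sum_i lambda_i a_i = (0, 0)
  -> stationarity OK
Primal feasibility (all g_i <= 0): OK
Dual feasibility (all lambda_i >= 0): FAILS
Complementary slackness (lambda_i * g_i(x) = 0 for all i): OK

Verdict: the first failing condition is dual_feasibility -> dual.

dual


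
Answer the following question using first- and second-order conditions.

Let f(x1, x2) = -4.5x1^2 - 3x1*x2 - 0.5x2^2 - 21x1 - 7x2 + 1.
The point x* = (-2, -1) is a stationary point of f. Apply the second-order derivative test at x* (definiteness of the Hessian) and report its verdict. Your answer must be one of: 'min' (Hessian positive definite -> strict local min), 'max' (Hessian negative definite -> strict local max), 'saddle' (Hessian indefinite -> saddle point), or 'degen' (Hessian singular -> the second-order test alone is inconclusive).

Compute the Hessian H = grad^2 f:
  H = [[-9, -3], [-3, -1]]
Verify stationarity: grad f(x*) = H x* + g = (0, 0).
Eigenvalues of H: -10, 0.
H has a zero eigenvalue (singular; negative semidefinite but not definite), so H is neither positive definite, negative definite, nor indefinite. The second-order test alone is inconclusive -> degen.
(Indeed, f is constant along the null direction of H through x*, so x* is not a strict local extremum.)

degen


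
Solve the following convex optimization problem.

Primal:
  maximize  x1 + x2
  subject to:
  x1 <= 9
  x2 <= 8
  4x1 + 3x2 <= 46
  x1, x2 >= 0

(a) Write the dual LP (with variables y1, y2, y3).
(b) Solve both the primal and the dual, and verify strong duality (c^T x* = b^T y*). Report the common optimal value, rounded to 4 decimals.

The standard primal-dual pair for 'max c^T x s.t. A x <= b, x >= 0' is:
  Dual:  min b^T y  s.t.  A^T y >= c,  y >= 0.

So the dual LP is:
  minimize  9y1 + 8y2 + 46y3
  subject to:
    y1 + 4y3 >= 1
    y2 + 3y3 >= 1
    y1, y2, y3 >= 0

Solving the primal: x* = (5.5, 8).
  primal value c^T x* = 13.5.
Solving the dual: y* = (0, 0.25, 0.25).
  dual value b^T y* = 13.5.
Strong duality: c^T x* = b^T y*. Confirmed.

13.5


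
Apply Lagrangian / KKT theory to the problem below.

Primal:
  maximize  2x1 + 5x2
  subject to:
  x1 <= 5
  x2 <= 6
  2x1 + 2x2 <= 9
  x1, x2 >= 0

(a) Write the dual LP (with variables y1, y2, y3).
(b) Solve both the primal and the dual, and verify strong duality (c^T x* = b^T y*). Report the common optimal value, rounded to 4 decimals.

The standard primal-dual pair for 'max c^T x s.t. A x <= b, x >= 0' is:
  Dual:  min b^T y  s.t.  A^T y >= c,  y >= 0.

So the dual LP is:
  minimize  5y1 + 6y2 + 9y3
  subject to:
    y1 + 2y3 >= 2
    y2 + 2y3 >= 5
    y1, y2, y3 >= 0

Solving the primal: x* = (0, 4.5).
  primal value c^T x* = 22.5.
Solving the dual: y* = (0, 0, 2.5).
  dual value b^T y* = 22.5.
Strong duality: c^T x* = b^T y*. Confirmed.

22.5


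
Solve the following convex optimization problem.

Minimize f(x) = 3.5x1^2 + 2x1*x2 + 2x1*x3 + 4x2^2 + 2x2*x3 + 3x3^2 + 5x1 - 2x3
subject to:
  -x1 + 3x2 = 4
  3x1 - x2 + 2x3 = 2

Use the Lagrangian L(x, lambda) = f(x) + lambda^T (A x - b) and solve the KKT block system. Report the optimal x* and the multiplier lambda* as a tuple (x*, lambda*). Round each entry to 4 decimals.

Form the Lagrangian:
  L(x, lambda) = (1/2) x^T Q x + c^T x + lambda^T (A x - b)
Stationarity (grad_x L = 0): Q x + c + A^T lambda = 0.
Primal feasibility: A x = b.

This gives the KKT block system:
  [ Q   A^T ] [ x     ]   [-c ]
  [ A    0  ] [ lambda ] = [ b ]

Solving the linear system:
  x*      = (-0.113, 1.2957, 1.8174)
  lambda* = (-6.4696, -5.6348)
  f(x*)   = 16.4739

x* = (-0.113, 1.2957, 1.8174), lambda* = (-6.4696, -5.6348)


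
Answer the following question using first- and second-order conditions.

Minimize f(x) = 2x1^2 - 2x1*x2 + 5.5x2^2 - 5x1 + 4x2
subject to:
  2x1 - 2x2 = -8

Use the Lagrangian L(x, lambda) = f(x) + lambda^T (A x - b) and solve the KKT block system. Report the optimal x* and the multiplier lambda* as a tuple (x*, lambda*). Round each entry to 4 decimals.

Form the Lagrangian:
  L(x, lambda) = (1/2) x^T Q x + c^T x + lambda^T (A x - b)
Stationarity (grad_x L = 0): Q x + c + A^T lambda = 0.
Primal feasibility: A x = b.

This gives the KKT block system:
  [ Q   A^T ] [ x     ]   [-c ]
  [ A    0  ] [ lambda ] = [ b ]

Solving the linear system:
  x*      = (-3.1818, 0.8182)
  lambda* = (9.6818)
  f(x*)   = 48.3182

x* = (-3.1818, 0.8182), lambda* = (9.6818)


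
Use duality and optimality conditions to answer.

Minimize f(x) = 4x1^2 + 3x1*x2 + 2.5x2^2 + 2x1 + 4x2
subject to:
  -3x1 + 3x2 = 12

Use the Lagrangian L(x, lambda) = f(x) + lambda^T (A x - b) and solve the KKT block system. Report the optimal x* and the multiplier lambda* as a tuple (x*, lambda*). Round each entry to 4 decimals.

Form the Lagrangian:
  L(x, lambda) = (1/2) x^T Q x + c^T x + lambda^T (A x - b)
Stationarity (grad_x L = 0): Q x + c + A^T lambda = 0.
Primal feasibility: A x = b.

This gives the KKT block system:
  [ Q   A^T ] [ x     ]   [-c ]
  [ A    0  ] [ lambda ] = [ b ]

Solving the linear system:
  x*      = (-2, 2)
  lambda* = (-2.6667)
  f(x*)   = 18

x* = (-2, 2), lambda* = (-2.6667)


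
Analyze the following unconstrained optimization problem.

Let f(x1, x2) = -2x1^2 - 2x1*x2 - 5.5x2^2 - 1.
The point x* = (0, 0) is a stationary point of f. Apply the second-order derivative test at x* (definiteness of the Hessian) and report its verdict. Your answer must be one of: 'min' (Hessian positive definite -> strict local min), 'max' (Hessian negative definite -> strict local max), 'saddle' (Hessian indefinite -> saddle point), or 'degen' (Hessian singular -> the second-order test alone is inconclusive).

Compute the Hessian H = grad^2 f:
  H = [[-4, -2], [-2, -11]]
Verify stationarity: grad f(x*) = H x* + g = (0, 0).
Eigenvalues of H: -11.5311, -3.4689.
Both eigenvalues < 0, so H is negative definite -> x* is a strict local max.

max


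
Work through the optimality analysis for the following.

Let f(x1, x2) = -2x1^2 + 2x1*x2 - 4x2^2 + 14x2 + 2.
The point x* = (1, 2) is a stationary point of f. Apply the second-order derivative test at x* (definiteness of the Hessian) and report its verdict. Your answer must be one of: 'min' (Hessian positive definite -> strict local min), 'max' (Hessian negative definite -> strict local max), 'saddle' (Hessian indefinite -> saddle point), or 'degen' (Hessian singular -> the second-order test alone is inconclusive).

Compute the Hessian H = grad^2 f:
  H = [[-4, 2], [2, -8]]
Verify stationarity: grad f(x*) = H x* + g = (0, 0).
Eigenvalues of H: -8.8284, -3.1716.
Both eigenvalues < 0, so H is negative definite -> x* is a strict local max.

max
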